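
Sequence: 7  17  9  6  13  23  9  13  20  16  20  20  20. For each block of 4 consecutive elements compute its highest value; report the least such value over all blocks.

Window maxs for each of the 10 positions:
7 17 9 6 → max 17
17 9 6 13 → max 17
9 6 13 23 → max 23
6 13 23 9 → max 23
13 23 9 13 → max 23
23 9 13 20 → max 23
9 13 20 16 → max 20
13 20 16 20 → max 20
20 16 20 20 → max 20
16 20 20 20 → max 20
Least of these is 17.

17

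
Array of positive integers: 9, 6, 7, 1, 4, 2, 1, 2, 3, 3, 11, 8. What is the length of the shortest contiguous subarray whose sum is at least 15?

Extend right; whenever the sum reaches 15, record the length and shrink from the left:
add 9: running sum 9 < 15
add 6: shortest ending here [9, 6] sum 15, len 2
add 7: shortest ending here [9, 6, 7] sum 22, len 3
add 1: shortest ending here [9, 6, 7, 1] sum 23, len 4
add 4: shortest ending here [6, 7, 1, 4] sum 18, len 4
add 2: shortest ending here [6, 7, 1, 4, 2] sum 20, len 5
add 1: shortest ending here [7, 1, 4, 2, 1] sum 15, len 5
add 2: shortest ending here [7, 1, 4, 2, 1, 2] sum 17, len 6
add 3: shortest ending here [7, 1, 4, 2, 1, 2, 3] sum 20, len 7
add 3: shortest ending here [4, 2, 1, 2, 3, 3] sum 15, len 6
add 11: shortest ending here [3, 3, 11] sum 17, len 3
add 8: shortest ending here [11, 8] sum 19, len 2
Shortest qualifying length: 2.

2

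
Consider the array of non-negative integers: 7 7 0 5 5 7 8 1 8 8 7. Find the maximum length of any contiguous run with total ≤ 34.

Extend to the right; shrink from the left whenever the sum exceeds 34:
add 7: [7] sum 7, len 1
add 7: [7, 7] sum 14, len 2
add 0: [7, 7, 0] sum 14, len 3
add 5: [7, 7, 0, 5] sum 19, len 4
add 5: [7, 7, 0, 5, 5] sum 24, len 5
add 7: [7, 7, 0, 5, 5, 7] sum 31, len 6
add 8: [7, 0, 5, 5, 7, 8] sum 32, len 6
add 1: [7, 0, 5, 5, 7, 8, 1] sum 33, len 7
add 8: [0, 5, 5, 7, 8, 1, 8] sum 34, len 7
add 8: [7, 8, 1, 8, 8] sum 32, len 5
add 7: [8, 1, 8, 8, 7] sum 32, len 5
Longest length seen: 7.

7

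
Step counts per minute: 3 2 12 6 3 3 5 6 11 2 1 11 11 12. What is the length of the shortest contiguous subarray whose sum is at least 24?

add 3: running sum 3 < 24
add 2: running sum 5 < 24
add 12: running sum 17 < 24
add 6: running sum 23 < 24
end 4: [3, 2, 12, 6, 3] sum 26, len 5
end 5: [12, 6, 3, 3] sum 24, len 4
end 6: [12, 6, 3, 3, 5] sum 29, len 5
end 7: [12, 6, 3, 3, 5, 6] sum 35, len 6
end 8: [3, 5, 6, 11] sum 25, len 4
end 9: [5, 6, 11, 2] sum 24, len 4
end 10: [5, 6, 11, 2, 1] sum 25, len 5
end 11: [11, 2, 1, 11] sum 25, len 4
end 12: [2, 1, 11, 11] sum 25, len 4
end 13: [11, 11, 12] sum 34, len 3
Shortest qualifying length: 3.

3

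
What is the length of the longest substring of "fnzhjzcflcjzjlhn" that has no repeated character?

6

[f] len 1
[f, n] len 2
[f, n, z] len 3
[f, n, z, h] len 4
[f, n, z, h, j] len 5
[h, j, z] len 3
[h, j, z, c] len 4
[h, j, z, c, f] len 5
[h, j, z, c, f, l] len 6
[f, l, c] len 3
[f, l, c, j] len 4
[f, l, c, j, z] len 5
[z, j] len 2
[z, j, l] len 3
[z, j, l, h] len 4
[z, j, l, h, n] len 5
Longest all-distinct length: 6.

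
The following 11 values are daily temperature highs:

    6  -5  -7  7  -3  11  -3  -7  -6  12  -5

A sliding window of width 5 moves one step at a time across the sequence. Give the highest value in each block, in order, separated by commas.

7, 11, 11, 11, 11, 12, 12

Sliding a size-5 window across the 11 values:
(6, -5, -7, 7, -3) → max 7
(-5, -7, 7, -3, 11) → max 11
(-7, 7, -3, 11, -3) → max 11
(7, -3, 11, -3, -7) → max 11
(-3, 11, -3, -7, -6) → max 11
(11, -3, -7, -6, 12) → max 12
(-3, -7, -6, 12, -5) → max 12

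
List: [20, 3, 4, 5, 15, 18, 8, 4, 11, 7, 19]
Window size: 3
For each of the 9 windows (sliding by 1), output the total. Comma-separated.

27, 12, 24, 38, 41, 30, 23, 22, 37

Sliding a size-3 window across the 11 values:
(20, 3, 4) → sum 27
(3, 4, 5) → sum 12
(4, 5, 15) → sum 24
(5, 15, 18) → sum 38
(15, 18, 8) → sum 41
(18, 8, 4) → sum 30
(8, 4, 11) → sum 23
(4, 11, 7) → sum 22
(11, 7, 19) → sum 37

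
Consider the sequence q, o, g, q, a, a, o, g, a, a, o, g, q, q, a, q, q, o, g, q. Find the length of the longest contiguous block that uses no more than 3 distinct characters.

[q] 1 distinct, len 1
[q, o] 2 distinct, len 2
[q, o, g] 3 distinct, len 3
[q, o, g, q] 3 distinct, len 4
[g, q, a] 3 distinct, len 3
[g, q, a, a] 3 distinct, len 4
[q, a, a, o] 3 distinct, len 4
[a, a, o, g] 3 distinct, len 4
[a, a, o, g, a] 3 distinct, len 5
[a, a, o, g, a, a] 3 distinct, len 6
[a, a, o, g, a, a, o] 3 distinct, len 7
[a, a, o, g, a, a, o, g] 3 distinct, len 8
[o, g, q] 3 distinct, len 3
[o, g, q, q] 3 distinct, len 4
[g, q, q, a] 3 distinct, len 4
[g, q, q, a, q] 3 distinct, len 5
[g, q, q, a, q, q] 3 distinct, len 6
[q, q, a, q, q, o] 3 distinct, len 6
[q, q, o, g] 3 distinct, len 4
[q, q, o, g, q] 3 distinct, len 5
Longest length with ≤3 distinct: 8.

8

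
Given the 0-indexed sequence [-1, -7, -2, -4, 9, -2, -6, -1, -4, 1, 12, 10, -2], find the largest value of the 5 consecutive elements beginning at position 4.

9

Elements at indices 4..8: 9, -2, -6, -1, -4
max(9, -2, -6, -1, -4) = 9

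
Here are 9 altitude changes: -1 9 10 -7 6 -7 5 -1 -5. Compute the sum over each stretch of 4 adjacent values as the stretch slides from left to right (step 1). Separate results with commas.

11, 18, 2, -3, 3, -8

(-1, 9, 10, -7) → sum 11
(9, 10, -7, 6) → sum 18
(10, -7, 6, -7) → sum 2
(-7, 6, -7, 5) → sum -3
(6, -7, 5, -1) → sum 3
(-7, 5, -1, -5) → sum -8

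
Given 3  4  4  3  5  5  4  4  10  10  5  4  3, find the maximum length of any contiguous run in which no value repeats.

4

add 3: [3] len 1
add 4: [3, 4] len 2
add 4 (repeat 4, move left end past it): [4] len 1
add 3: [4, 3] len 2
add 5: [4, 3, 5] len 3
add 5 (repeat 5, move left end past it): [5] len 1
add 4: [5, 4] len 2
add 4 (repeat 4, move left end past it): [4] len 1
add 10: [4, 10] len 2
add 10 (repeat 10, move left end past it): [10] len 1
add 5: [10, 5] len 2
add 4: [10, 5, 4] len 3
add 3: [10, 5, 4, 3] len 4
Longest all-distinct length: 4.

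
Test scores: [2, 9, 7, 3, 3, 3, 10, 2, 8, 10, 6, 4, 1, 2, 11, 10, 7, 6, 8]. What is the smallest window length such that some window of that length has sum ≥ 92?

16

add 2: running sum 2 < 92
add 9: running sum 11 < 92
add 7: running sum 18 < 92
add 3: running sum 21 < 92
add 3: running sum 24 < 92
add 3: running sum 27 < 92
add 10: running sum 37 < 92
add 2: running sum 39 < 92
add 8: running sum 47 < 92
add 10: running sum 57 < 92
add 6: running sum 63 < 92
add 4: running sum 67 < 92
add 1: running sum 68 < 92
add 2: running sum 70 < 92
add 11: running sum 81 < 92
add 10: running sum 91 < 92
end 16: [9, 7, 3, 3, 3, 10, 2, 8, 10, 6, 4, 1, 2, 11, 10, 7] sum 96, len 16
end 17: [7, 3, 3, 3, 10, 2, 8, 10, 6, 4, 1, 2, 11, 10, 7, 6] sum 93, len 16
end 18: [3, 3, 3, 10, 2, 8, 10, 6, 4, 1, 2, 11, 10, 7, 6, 8] sum 94, len 16
Shortest qualifying length: 16.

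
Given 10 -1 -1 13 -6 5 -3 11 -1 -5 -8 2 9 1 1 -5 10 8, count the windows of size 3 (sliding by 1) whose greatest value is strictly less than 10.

10 -1 -1 → max 10
-1 -1 13 → max 13
-1 13 -6 → max 13
13 -6 5 → max 13
-6 5 -3 → max 5  < 10 ✓
5 -3 11 → max 11
-3 11 -1 → max 11
11 -1 -5 → max 11
-1 -5 -8 → max -1  < 10 ✓
-5 -8 2 → max 2  < 10 ✓
-8 2 9 → max 9  < 10 ✓
2 9 1 → max 9  < 10 ✓
9 1 1 → max 9  < 10 ✓
1 1 -5 → max 1  < 10 ✓
1 -5 10 → max 10
-5 10 8 → max 10
7 windows satisfy the condition.

7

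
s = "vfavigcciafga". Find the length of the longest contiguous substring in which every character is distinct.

add v: [v] len 1
add f: [v, f] len 2
add a: [v, f, a] len 3
add v (repeat v, move left end past it): [f, a, v] len 3
add i: [f, a, v, i] len 4
add g: [f, a, v, i, g] len 5
add c: [f, a, v, i, g, c] len 6
add c (repeat c, move left end past it): [c] len 1
add i: [c, i] len 2
add a: [c, i, a] len 3
add f: [c, i, a, f] len 4
add g: [c, i, a, f, g] len 5
add a (repeat a, move left end past it): [f, g, a] len 3
Longest all-distinct length: 6.

6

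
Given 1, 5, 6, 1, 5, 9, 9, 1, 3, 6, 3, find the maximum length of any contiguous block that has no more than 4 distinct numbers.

8

[1] 1 distinct, len 1
[1, 5] 2 distinct, len 2
[1, 5, 6] 3 distinct, len 3
[1, 5, 6, 1] 3 distinct, len 4
[1, 5, 6, 1, 5] 3 distinct, len 5
[1, 5, 6, 1, 5, 9] 4 distinct, len 6
[1, 5, 6, 1, 5, 9, 9] 4 distinct, len 7
[1, 5, 6, 1, 5, 9, 9, 1] 4 distinct, len 8
[1, 5, 9, 9, 1, 3] 4 distinct, len 6
[9, 9, 1, 3, 6] 4 distinct, len 5
[9, 9, 1, 3, 6, 3] 4 distinct, len 6
Longest length with ≤4 distinct: 8.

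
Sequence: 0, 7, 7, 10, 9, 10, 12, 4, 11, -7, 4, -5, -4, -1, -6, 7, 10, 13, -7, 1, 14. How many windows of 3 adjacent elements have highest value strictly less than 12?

(0, 7, 7) → max 7  < 12 ✓
(7, 7, 10) → max 10  < 12 ✓
(7, 10, 9) → max 10  < 12 ✓
(10, 9, 10) → max 10  < 12 ✓
(9, 10, 12) → max 12
(10, 12, 4) → max 12
(12, 4, 11) → max 12
(4, 11, -7) → max 11  < 12 ✓
(11, -7, 4) → max 11  < 12 ✓
(-7, 4, -5) → max 4  < 12 ✓
(4, -5, -4) → max 4  < 12 ✓
(-5, -4, -1) → max -1  < 12 ✓
(-4, -1, -6) → max -1  < 12 ✓
(-1, -6, 7) → max 7  < 12 ✓
(-6, 7, 10) → max 10  < 12 ✓
(7, 10, 13) → max 13
(10, 13, -7) → max 13
(13, -7, 1) → max 13
(-7, 1, 14) → max 14
12 windows satisfy the condition.

12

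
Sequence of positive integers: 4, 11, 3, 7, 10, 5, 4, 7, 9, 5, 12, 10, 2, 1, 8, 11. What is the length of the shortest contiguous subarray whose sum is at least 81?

11

add 4: running sum 4 < 81
add 11: running sum 15 < 81
add 3: running sum 18 < 81
add 7: running sum 25 < 81
add 10: running sum 35 < 81
add 5: running sum 40 < 81
add 4: running sum 44 < 81
add 7: running sum 51 < 81
add 9: running sum 60 < 81
add 5: running sum 65 < 81
add 12: running sum 77 < 81
end 11: [11, 3, 7, 10, 5, 4, 7, 9, 5, 12, 10] sum 83, len 11
end 12: [11, 3, 7, 10, 5, 4, 7, 9, 5, 12, 10, 2] sum 85, len 12
end 13: [11, 3, 7, 10, 5, 4, 7, 9, 5, 12, 10, 2, 1] sum 86, len 13
end 14: [3, 7, 10, 5, 4, 7, 9, 5, 12, 10, 2, 1, 8] sum 83, len 13
end 15: [10, 5, 4, 7, 9, 5, 12, 10, 2, 1, 8, 11] sum 84, len 12
Shortest qualifying length: 11.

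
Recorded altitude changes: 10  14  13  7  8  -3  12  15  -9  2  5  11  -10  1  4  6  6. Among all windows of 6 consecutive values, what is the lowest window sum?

[10, 14, 13, 7, 8, -3] → sum 49
[14, 13, 7, 8, -3, 12] → sum 51
[13, 7, 8, -3, 12, 15] → sum 52
[7, 8, -3, 12, 15, -9] → sum 30
[8, -3, 12, 15, -9, 2] → sum 25
[-3, 12, 15, -9, 2, 5] → sum 22
[12, 15, -9, 2, 5, 11] → sum 36
[15, -9, 2, 5, 11, -10] → sum 14
[-9, 2, 5, 11, -10, 1] → sum 0
[2, 5, 11, -10, 1, 4] → sum 13
[5, 11, -10, 1, 4, 6] → sum 17
[11, -10, 1, 4, 6, 6] → sum 18
Lowest of these is 0.

0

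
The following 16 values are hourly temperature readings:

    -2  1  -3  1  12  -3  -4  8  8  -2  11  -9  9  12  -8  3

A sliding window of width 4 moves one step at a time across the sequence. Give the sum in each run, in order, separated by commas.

-3, 11, 7, 6, 13, 9, 10, 25, 8, 9, 23, 4, 16

-2 1 -3 1 → sum -3
1 -3 1 12 → sum 11
-3 1 12 -3 → sum 7
1 12 -3 -4 → sum 6
12 -3 -4 8 → sum 13
-3 -4 8 8 → sum 9
-4 8 8 -2 → sum 10
8 8 -2 11 → sum 25
8 -2 11 -9 → sum 8
-2 11 -9 9 → sum 9
11 -9 9 12 → sum 23
-9 9 12 -8 → sum 4
9 12 -8 3 → sum 16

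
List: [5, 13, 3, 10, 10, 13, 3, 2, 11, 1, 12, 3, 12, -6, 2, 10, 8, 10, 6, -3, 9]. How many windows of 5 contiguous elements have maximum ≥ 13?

6

5 13 3 10 10 → max 13  ≥ 13 ✓
13 3 10 10 13 → max 13  ≥ 13 ✓
3 10 10 13 3 → max 13  ≥ 13 ✓
10 10 13 3 2 → max 13  ≥ 13 ✓
10 13 3 2 11 → max 13  ≥ 13 ✓
13 3 2 11 1 → max 13  ≥ 13 ✓
3 2 11 1 12 → max 12
2 11 1 12 3 → max 12
11 1 12 3 12 → max 12
1 12 3 12 -6 → max 12
12 3 12 -6 2 → max 12
3 12 -6 2 10 → max 12
12 -6 2 10 8 → max 12
-6 2 10 8 10 → max 10
2 10 8 10 6 → max 10
10 8 10 6 -3 → max 10
8 10 6 -3 9 → max 10
6 windows satisfy the condition.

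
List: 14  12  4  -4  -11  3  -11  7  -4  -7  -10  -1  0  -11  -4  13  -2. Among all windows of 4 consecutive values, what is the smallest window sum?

Window sums for each of the 14 positions:
14 12 4 -4 → sum 26
12 4 -4 -11 → sum 1
4 -4 -11 3 → sum -8
-4 -11 3 -11 → sum -23
-11 3 -11 7 → sum -12
3 -11 7 -4 → sum -5
-11 7 -4 -7 → sum -15
7 -4 -7 -10 → sum -14
-4 -7 -10 -1 → sum -22
-7 -10 -1 0 → sum -18
-10 -1 0 -11 → sum -22
-1 0 -11 -4 → sum -16
0 -11 -4 13 → sum -2
-11 -4 13 -2 → sum -4
Smallest of these is -23.

-23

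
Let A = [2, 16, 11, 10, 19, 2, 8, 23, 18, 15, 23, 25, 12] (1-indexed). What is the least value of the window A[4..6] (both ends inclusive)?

2

Elements at indices 4..6: 10, 19, 2
min(10, 19, 2) = 2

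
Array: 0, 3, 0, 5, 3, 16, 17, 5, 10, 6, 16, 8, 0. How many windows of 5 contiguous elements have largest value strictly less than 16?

1

0 3 0 5 3 → max 5  < 16 ✓
3 0 5 3 16 → max 16
0 5 3 16 17 → max 17
5 3 16 17 5 → max 17
3 16 17 5 10 → max 17
16 17 5 10 6 → max 17
17 5 10 6 16 → max 17
5 10 6 16 8 → max 16
10 6 16 8 0 → max 16
1 window satisfy the condition.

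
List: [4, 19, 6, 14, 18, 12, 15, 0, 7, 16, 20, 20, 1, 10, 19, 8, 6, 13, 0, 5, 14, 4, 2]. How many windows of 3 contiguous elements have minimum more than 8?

3

(4, 19, 6) → min 4
(19, 6, 14) → min 6
(6, 14, 18) → min 6
(14, 18, 12) → min 12  > 8 ✓
(18, 12, 15) → min 12  > 8 ✓
(12, 15, 0) → min 0
(15, 0, 7) → min 0
(0, 7, 16) → min 0
(7, 16, 20) → min 7
(16, 20, 20) → min 16  > 8 ✓
(20, 20, 1) → min 1
(20, 1, 10) → min 1
(1, 10, 19) → min 1
(10, 19, 8) → min 8
(19, 8, 6) → min 6
(8, 6, 13) → min 6
(6, 13, 0) → min 0
(13, 0, 5) → min 0
(0, 5, 14) → min 0
(5, 14, 4) → min 4
(14, 4, 2) → min 2
3 windows satisfy the condition.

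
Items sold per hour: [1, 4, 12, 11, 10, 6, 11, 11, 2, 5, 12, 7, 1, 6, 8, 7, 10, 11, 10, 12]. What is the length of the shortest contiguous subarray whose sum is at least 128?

Extend right; whenever the sum reaches 128, record the length and shrink from the left:
add 1: running sum 1 < 128
add 4: running sum 5 < 128
add 12: running sum 17 < 128
add 11: running sum 28 < 128
add 10: running sum 38 < 128
add 6: running sum 44 < 128
add 11: running sum 55 < 128
add 11: running sum 66 < 128
add 2: running sum 68 < 128
add 5: running sum 73 < 128
add 12: running sum 85 < 128
add 7: running sum 92 < 128
add 1: running sum 93 < 128
add 6: running sum 99 < 128
add 8: running sum 107 < 128
add 7: running sum 114 < 128
add 10: running sum 124 < 128
add 11: shortest ending here [12, 11, 10, 6, 11, 11, 2, 5, 12, 7, 1, 6, 8, 7, 10, 11] sum 130, len 16
add 10: shortest ending here [11, 10, 6, 11, 11, 2, 5, 12, 7, 1, 6, 8, 7, 10, 11, 10] sum 128, len 16
add 12: shortest ending here [10, 6, 11, 11, 2, 5, 12, 7, 1, 6, 8, 7, 10, 11, 10, 12] sum 129, len 16
Shortest qualifying length: 16.

16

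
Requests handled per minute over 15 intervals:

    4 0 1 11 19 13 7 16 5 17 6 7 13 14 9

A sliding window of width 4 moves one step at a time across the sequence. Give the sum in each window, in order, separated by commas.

16, 31, 44, 50, 55, 41, 45, 44, 35, 43, 40, 43

Sliding a size-4 window across the 15 values:
4 0 1 11 → sum 16
0 1 11 19 → sum 31
1 11 19 13 → sum 44
11 19 13 7 → sum 50
19 13 7 16 → sum 55
13 7 16 5 → sum 41
7 16 5 17 → sum 45
16 5 17 6 → sum 44
5 17 6 7 → sum 35
17 6 7 13 → sum 43
6 7 13 14 → sum 40
7 13 14 9 → sum 43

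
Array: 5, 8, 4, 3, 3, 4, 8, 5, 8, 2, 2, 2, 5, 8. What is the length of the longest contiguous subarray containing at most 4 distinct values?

9

[5] 1 distinct, len 1
[5, 8] 2 distinct, len 2
[5, 8, 4] 3 distinct, len 3
[5, 8, 4, 3] 4 distinct, len 4
[5, 8, 4, 3, 3] 4 distinct, len 5
[5, 8, 4, 3, 3, 4] 4 distinct, len 6
[5, 8, 4, 3, 3, 4, 8] 4 distinct, len 7
[5, 8, 4, 3, 3, 4, 8, 5] 4 distinct, len 8
[5, 8, 4, 3, 3, 4, 8, 5, 8] 4 distinct, len 9
[4, 8, 5, 8, 2] 4 distinct, len 5
[4, 8, 5, 8, 2, 2] 4 distinct, len 6
[4, 8, 5, 8, 2, 2, 2] 4 distinct, len 7
[4, 8, 5, 8, 2, 2, 2, 5] 4 distinct, len 8
[4, 8, 5, 8, 2, 2, 2, 5, 8] 4 distinct, len 9
Longest length with ≤4 distinct: 9.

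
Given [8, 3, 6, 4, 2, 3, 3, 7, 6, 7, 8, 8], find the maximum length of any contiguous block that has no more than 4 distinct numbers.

Extend right; when distinct count exceeds 4, shrink from the left:
[8] 1 distinct, len 1
[8, 3] 2 distinct, len 2
[8, 3, 6] 3 distinct, len 3
[8, 3, 6, 4] 4 distinct, len 4
[3, 6, 4, 2] 4 distinct, len 4
[3, 6, 4, 2, 3] 4 distinct, len 5
[3, 6, 4, 2, 3, 3] 4 distinct, len 6
[4, 2, 3, 3, 7] 4 distinct, len 5
[2, 3, 3, 7, 6] 4 distinct, len 5
[2, 3, 3, 7, 6, 7] 4 distinct, len 6
[3, 3, 7, 6, 7, 8] 4 distinct, len 6
[3, 3, 7, 6, 7, 8, 8] 4 distinct, len 7
Longest length with ≤4 distinct: 7.

7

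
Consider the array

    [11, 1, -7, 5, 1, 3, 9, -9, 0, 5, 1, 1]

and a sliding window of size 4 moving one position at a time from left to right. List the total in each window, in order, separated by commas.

[11, 1, -7, 5] → sum 10
[1, -7, 5, 1] → sum 0
[-7, 5, 1, 3] → sum 2
[5, 1, 3, 9] → sum 18
[1, 3, 9, -9] → sum 4
[3, 9, -9, 0] → sum 3
[9, -9, 0, 5] → sum 5
[-9, 0, 5, 1] → sum -3
[0, 5, 1, 1] → sum 7

10, 0, 2, 18, 4, 3, 5, -3, 7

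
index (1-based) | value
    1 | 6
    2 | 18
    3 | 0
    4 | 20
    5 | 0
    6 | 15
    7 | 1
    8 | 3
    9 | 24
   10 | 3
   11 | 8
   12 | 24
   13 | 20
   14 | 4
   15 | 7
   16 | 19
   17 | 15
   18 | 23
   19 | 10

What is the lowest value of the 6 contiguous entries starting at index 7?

1

Elements at indices 7..12: 1, 3, 24, 3, 8, 24
min(1, 3, 24, 3, 8, 24) = 1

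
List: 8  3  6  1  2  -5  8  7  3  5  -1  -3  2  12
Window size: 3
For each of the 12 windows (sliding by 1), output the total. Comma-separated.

17, 10, 9, -2, 5, 10, 18, 15, 7, 1, -2, 11

Sliding a size-3 window across the 14 values:
[8, 3, 6] → sum 17
[3, 6, 1] → sum 10
[6, 1, 2] → sum 9
[1, 2, -5] → sum -2
[2, -5, 8] → sum 5
[-5, 8, 7] → sum 10
[8, 7, 3] → sum 18
[7, 3, 5] → sum 15
[3, 5, -1] → sum 7
[5, -1, -3] → sum 1
[-1, -3, 2] → sum -2
[-3, 2, 12] → sum 11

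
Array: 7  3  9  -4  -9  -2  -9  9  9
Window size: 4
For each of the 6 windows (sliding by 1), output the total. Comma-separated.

15, -1, -6, -24, -11, 7

Sliding a size-4 window across the 9 values:
(7, 3, 9, -4) → sum 15
(3, 9, -4, -9) → sum -1
(9, -4, -9, -2) → sum -6
(-4, -9, -2, -9) → sum -24
(-9, -2, -9, 9) → sum -11
(-2, -9, 9, 9) → sum 7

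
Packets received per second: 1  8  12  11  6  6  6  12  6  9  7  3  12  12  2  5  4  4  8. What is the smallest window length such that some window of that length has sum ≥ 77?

add 1: running sum 1 < 77
add 8: running sum 9 < 77
add 12: running sum 21 < 77
add 11: running sum 32 < 77
add 6: running sum 38 < 77
add 6: running sum 44 < 77
add 6: running sum 50 < 77
add 12: running sum 62 < 77
add 6: running sum 68 < 77
add 9: shortest ending here [1, 8, 12, 11, 6, 6, 6, 12, 6, 9] sum 77, len 10
add 7: shortest ending here [8, 12, 11, 6, 6, 6, 12, 6, 9, 7] sum 83, len 10
add 3: shortest ending here [12, 11, 6, 6, 6, 12, 6, 9, 7, 3] sum 78, len 10
add 12: shortest ending here [11, 6, 6, 6, 12, 6, 9, 7, 3, 12] sum 78, len 10
add 12: shortest ending here [6, 6, 6, 12, 6, 9, 7, 3, 12, 12] sum 79, len 10
add 2: shortest ending here [6, 6, 6, 12, 6, 9, 7, 3, 12, 12, 2] sum 81, len 11
add 5: shortest ending here [6, 6, 12, 6, 9, 7, 3, 12, 12, 2, 5] sum 80, len 11
add 4: shortest ending here [6, 12, 6, 9, 7, 3, 12, 12, 2, 5, 4] sum 78, len 11
add 4: shortest ending here [6, 12, 6, 9, 7, 3, 12, 12, 2, 5, 4, 4] sum 82, len 12
add 8: shortest ending here [12, 6, 9, 7, 3, 12, 12, 2, 5, 4, 4, 8] sum 84, len 12
Shortest qualifying length: 10.

10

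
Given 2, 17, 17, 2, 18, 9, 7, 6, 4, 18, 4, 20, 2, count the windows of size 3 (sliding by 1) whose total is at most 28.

(2, 17, 17) → sum 36
(17, 17, 2) → sum 36
(17, 2, 18) → sum 37
(2, 18, 9) → sum 29
(18, 9, 7) → sum 34
(9, 7, 6) → sum 22  ≤ 28 ✓
(7, 6, 4) → sum 17  ≤ 28 ✓
(6, 4, 18) → sum 28  ≤ 28 ✓
(4, 18, 4) → sum 26  ≤ 28 ✓
(18, 4, 20) → sum 42
(4, 20, 2) → sum 26  ≤ 28 ✓
5 windows satisfy the condition.

5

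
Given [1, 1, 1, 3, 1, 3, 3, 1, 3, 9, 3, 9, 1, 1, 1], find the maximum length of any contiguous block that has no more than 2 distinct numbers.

[1] 1 distinct, len 1
[1, 1] 1 distinct, len 2
[1, 1, 1] 1 distinct, len 3
[1, 1, 1, 3] 2 distinct, len 4
[1, 1, 1, 3, 1] 2 distinct, len 5
[1, 1, 1, 3, 1, 3] 2 distinct, len 6
[1, 1, 1, 3, 1, 3, 3] 2 distinct, len 7
[1, 1, 1, 3, 1, 3, 3, 1] 2 distinct, len 8
[1, 1, 1, 3, 1, 3, 3, 1, 3] 2 distinct, len 9
[3, 9] 2 distinct, len 2
[3, 9, 3] 2 distinct, len 3
[3, 9, 3, 9] 2 distinct, len 4
[9, 1] 2 distinct, len 2
[9, 1, 1] 2 distinct, len 3
[9, 1, 1, 1] 2 distinct, len 4
Longest length with ≤2 distinct: 9.

9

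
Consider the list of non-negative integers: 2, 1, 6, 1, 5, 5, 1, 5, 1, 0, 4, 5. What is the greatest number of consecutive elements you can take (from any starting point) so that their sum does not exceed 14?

5

[2] sum 2 len 1
[2, 1] sum 3 len 2
[2, 1, 6] sum 9 len 3
[2, 1, 6, 1] sum 10 len 4
[1, 6, 1, 5] sum 13 len 4
[1, 5, 5] sum 11 len 3
[1, 5, 5, 1] sum 12 len 4
[5, 1, 5] sum 11 len 3
[5, 1, 5, 1] sum 12 len 4
[5, 1, 5, 1, 0] sum 12 len 5
[1, 5, 1, 0, 4] sum 11 len 5
[1, 0, 4, 5] sum 10 len 4
Longest length seen: 5.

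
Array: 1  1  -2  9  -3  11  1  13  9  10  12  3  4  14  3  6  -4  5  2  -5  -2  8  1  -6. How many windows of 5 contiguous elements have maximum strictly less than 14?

15

1 1 -2 9 -3 → max 9  < 14 ✓
1 -2 9 -3 11 → max 11  < 14 ✓
-2 9 -3 11 1 → max 11  < 14 ✓
9 -3 11 1 13 → max 13  < 14 ✓
-3 11 1 13 9 → max 13  < 14 ✓
11 1 13 9 10 → max 13  < 14 ✓
1 13 9 10 12 → max 13  < 14 ✓
13 9 10 12 3 → max 13  < 14 ✓
9 10 12 3 4 → max 12  < 14 ✓
10 12 3 4 14 → max 14
12 3 4 14 3 → max 14
3 4 14 3 6 → max 14
4 14 3 6 -4 → max 14
14 3 6 -4 5 → max 14
3 6 -4 5 2 → max 6  < 14 ✓
6 -4 5 2 -5 → max 6  < 14 ✓
-4 5 2 -5 -2 → max 5  < 14 ✓
5 2 -5 -2 8 → max 8  < 14 ✓
2 -5 -2 8 1 → max 8  < 14 ✓
-5 -2 8 1 -6 → max 8  < 14 ✓
15 windows satisfy the condition.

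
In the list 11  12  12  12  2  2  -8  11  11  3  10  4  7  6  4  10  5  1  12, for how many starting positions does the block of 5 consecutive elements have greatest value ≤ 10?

5

(11, 12, 12, 12, 2) → max 12
(12, 12, 12, 2, 2) → max 12
(12, 12, 2, 2, -8) → max 12
(12, 2, 2, -8, 11) → max 12
(2, 2, -8, 11, 11) → max 11
(2, -8, 11, 11, 3) → max 11
(-8, 11, 11, 3, 10) → max 11
(11, 11, 3, 10, 4) → max 11
(11, 3, 10, 4, 7) → max 11
(3, 10, 4, 7, 6) → max 10  ≤ 10 ✓
(10, 4, 7, 6, 4) → max 10  ≤ 10 ✓
(4, 7, 6, 4, 10) → max 10  ≤ 10 ✓
(7, 6, 4, 10, 5) → max 10  ≤ 10 ✓
(6, 4, 10, 5, 1) → max 10  ≤ 10 ✓
(4, 10, 5, 1, 12) → max 12
5 windows satisfy the condition.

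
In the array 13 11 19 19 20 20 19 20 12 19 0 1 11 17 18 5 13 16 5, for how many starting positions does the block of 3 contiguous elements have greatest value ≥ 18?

13

13 11 19 → max 19  ≥ 18 ✓
11 19 19 → max 19  ≥ 18 ✓
19 19 20 → max 20  ≥ 18 ✓
19 20 20 → max 20  ≥ 18 ✓
20 20 19 → max 20  ≥ 18 ✓
20 19 20 → max 20  ≥ 18 ✓
19 20 12 → max 20  ≥ 18 ✓
20 12 19 → max 20  ≥ 18 ✓
12 19 0 → max 19  ≥ 18 ✓
19 0 1 → max 19  ≥ 18 ✓
0 1 11 → max 11
1 11 17 → max 17
11 17 18 → max 18  ≥ 18 ✓
17 18 5 → max 18  ≥ 18 ✓
18 5 13 → max 18  ≥ 18 ✓
5 13 16 → max 16
13 16 5 → max 16
13 windows satisfy the condition.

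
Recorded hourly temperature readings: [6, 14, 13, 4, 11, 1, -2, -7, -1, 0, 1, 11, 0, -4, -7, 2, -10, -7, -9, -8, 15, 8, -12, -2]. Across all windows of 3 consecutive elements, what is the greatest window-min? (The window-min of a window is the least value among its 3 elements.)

6 14 13 → min 6
14 13 4 → min 4
13 4 11 → min 4
4 11 1 → min 1
11 1 -2 → min -2
1 -2 -7 → min -7
-2 -7 -1 → min -7
-7 -1 0 → min -7
-1 0 1 → min -1
0 1 11 → min 0
1 11 0 → min 0
11 0 -4 → min -4
0 -4 -7 → min -7
-4 -7 2 → min -7
-7 2 -10 → min -10
2 -10 -7 → min -10
-10 -7 -9 → min -10
-7 -9 -8 → min -9
-9 -8 15 → min -9
-8 15 8 → min -8
15 8 -12 → min -12
8 -12 -2 → min -12
Greatest of these is 6.

6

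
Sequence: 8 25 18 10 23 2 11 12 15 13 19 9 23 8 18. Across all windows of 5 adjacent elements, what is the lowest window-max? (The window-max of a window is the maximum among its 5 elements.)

8 25 18 10 23 → max 25
25 18 10 23 2 → max 25
18 10 23 2 11 → max 23
10 23 2 11 12 → max 23
23 2 11 12 15 → max 23
2 11 12 15 13 → max 15
11 12 15 13 19 → max 19
12 15 13 19 9 → max 19
15 13 19 9 23 → max 23
13 19 9 23 8 → max 23
19 9 23 8 18 → max 23
Lowest of these is 15.

15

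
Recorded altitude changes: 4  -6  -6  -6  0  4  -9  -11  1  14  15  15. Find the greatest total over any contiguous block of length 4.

[4, -6, -6, -6] → sum -14
[-6, -6, -6, 0] → sum -18
[-6, -6, 0, 4] → sum -8
[-6, 0, 4, -9] → sum -11
[0, 4, -9, -11] → sum -16
[4, -9, -11, 1] → sum -15
[-9, -11, 1, 14] → sum -5
[-11, 1, 14, 15] → sum 19
[1, 14, 15, 15] → sum 45
Greatest of these is 45.

45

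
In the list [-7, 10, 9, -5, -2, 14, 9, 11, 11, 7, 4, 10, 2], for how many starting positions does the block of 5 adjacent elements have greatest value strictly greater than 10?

8

[-7, 10, 9, -5, -2] → max 10
[10, 9, -5, -2, 14] → max 14  > 10 ✓
[9, -5, -2, 14, 9] → max 14  > 10 ✓
[-5, -2, 14, 9, 11] → max 14  > 10 ✓
[-2, 14, 9, 11, 11] → max 14  > 10 ✓
[14, 9, 11, 11, 7] → max 14  > 10 ✓
[9, 11, 11, 7, 4] → max 11  > 10 ✓
[11, 11, 7, 4, 10] → max 11  > 10 ✓
[11, 7, 4, 10, 2] → max 11  > 10 ✓
8 windows satisfy the condition.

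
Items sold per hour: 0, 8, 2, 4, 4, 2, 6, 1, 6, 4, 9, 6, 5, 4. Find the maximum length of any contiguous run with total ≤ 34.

9

add 0: [0] sum 0, len 1
add 8: [0, 8] sum 8, len 2
add 2: [0, 8, 2] sum 10, len 3
add 4: [0, 8, 2, 4] sum 14, len 4
add 4: [0, 8, 2, 4, 4] sum 18, len 5
add 2: [0, 8, 2, 4, 4, 2] sum 20, len 6
add 6: [0, 8, 2, 4, 4, 2, 6] sum 26, len 7
add 1: [0, 8, 2, 4, 4, 2, 6, 1] sum 27, len 8
add 6: [0, 8, 2, 4, 4, 2, 6, 1, 6] sum 33, len 9
add 4: [2, 4, 4, 2, 6, 1, 6, 4] sum 29, len 8
add 9: [4, 2, 6, 1, 6, 4, 9] sum 32, len 7
add 6: [2, 6, 1, 6, 4, 9, 6] sum 34, len 7
add 5: [1, 6, 4, 9, 6, 5] sum 31, len 6
add 4: [6, 4, 9, 6, 5, 4] sum 34, len 6
Longest length seen: 9.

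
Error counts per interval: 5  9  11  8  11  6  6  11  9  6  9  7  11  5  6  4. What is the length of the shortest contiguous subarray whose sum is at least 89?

add 5: running sum 5 < 89
add 9: running sum 14 < 89
add 11: running sum 25 < 89
add 8: running sum 33 < 89
add 11: running sum 44 < 89
add 6: running sum 50 < 89
add 6: running sum 56 < 89
add 11: running sum 67 < 89
add 9: running sum 76 < 89
add 6: running sum 82 < 89
end 10: [5, 9, 11, 8, 11, 6, 6, 11, 9, 6, 9] sum 91, len 11
end 11: [9, 11, 8, 11, 6, 6, 11, 9, 6, 9, 7] sum 93, len 11
end 12: [11, 8, 11, 6, 6, 11, 9, 6, 9, 7, 11] sum 95, len 11
end 13: [8, 11, 6, 6, 11, 9, 6, 9, 7, 11, 5] sum 89, len 11
end 14: [8, 11, 6, 6, 11, 9, 6, 9, 7, 11, 5, 6] sum 95, len 12
end 15: [11, 6, 6, 11, 9, 6, 9, 7, 11, 5, 6, 4] sum 91, len 12
Shortest qualifying length: 11.

11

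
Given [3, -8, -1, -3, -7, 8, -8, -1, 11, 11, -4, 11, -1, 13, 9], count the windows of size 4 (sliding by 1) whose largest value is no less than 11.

7

(3, -8, -1, -3) → max 3
(-8, -1, -3, -7) → max -1
(-1, -3, -7, 8) → max 8
(-3, -7, 8, -8) → max 8
(-7, 8, -8, -1) → max 8
(8, -8, -1, 11) → max 11  ≥ 11 ✓
(-8, -1, 11, 11) → max 11  ≥ 11 ✓
(-1, 11, 11, -4) → max 11  ≥ 11 ✓
(11, 11, -4, 11) → max 11  ≥ 11 ✓
(11, -4, 11, -1) → max 11  ≥ 11 ✓
(-4, 11, -1, 13) → max 13  ≥ 11 ✓
(11, -1, 13, 9) → max 13  ≥ 11 ✓
7 windows satisfy the condition.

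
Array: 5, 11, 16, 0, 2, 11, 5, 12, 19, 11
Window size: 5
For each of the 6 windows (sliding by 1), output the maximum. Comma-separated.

16, 16, 16, 12, 19, 19

[5, 11, 16, 0, 2] → max 16
[11, 16, 0, 2, 11] → max 16
[16, 0, 2, 11, 5] → max 16
[0, 2, 11, 5, 12] → max 12
[2, 11, 5, 12, 19] → max 19
[11, 5, 12, 19, 11] → max 19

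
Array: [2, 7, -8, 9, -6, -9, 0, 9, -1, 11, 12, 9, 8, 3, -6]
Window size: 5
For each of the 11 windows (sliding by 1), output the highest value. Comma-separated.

9, 9, 9, 9, 9, 11, 12, 12, 12, 12, 12

Sliding a size-5 window across the 15 values:
[2, 7, -8, 9, -6] → max 9
[7, -8, 9, -6, -9] → max 9
[-8, 9, -6, -9, 0] → max 9
[9, -6, -9, 0, 9] → max 9
[-6, -9, 0, 9, -1] → max 9
[-9, 0, 9, -1, 11] → max 11
[0, 9, -1, 11, 12] → max 12
[9, -1, 11, 12, 9] → max 12
[-1, 11, 12, 9, 8] → max 12
[11, 12, 9, 8, 3] → max 12
[12, 9, 8, 3, -6] → max 12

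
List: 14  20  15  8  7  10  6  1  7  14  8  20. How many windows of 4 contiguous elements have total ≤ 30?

(14, 20, 15, 8) → sum 57
(20, 15, 8, 7) → sum 50
(15, 8, 7, 10) → sum 40
(8, 7, 10, 6) → sum 31
(7, 10, 6, 1) → sum 24  ≤ 30 ✓
(10, 6, 1, 7) → sum 24  ≤ 30 ✓
(6, 1, 7, 14) → sum 28  ≤ 30 ✓
(1, 7, 14, 8) → sum 30  ≤ 30 ✓
(7, 14, 8, 20) → sum 49
4 windows satisfy the condition.

4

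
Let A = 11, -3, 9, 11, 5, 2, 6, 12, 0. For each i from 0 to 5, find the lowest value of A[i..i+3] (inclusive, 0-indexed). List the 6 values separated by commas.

Sliding a size-4 window across the 9 values:
[11, -3, 9, 11] → min -3
[-3, 9, 11, 5] → min -3
[9, 11, 5, 2] → min 2
[11, 5, 2, 6] → min 2
[5, 2, 6, 12] → min 2
[2, 6, 12, 0] → min 0

-3, -3, 2, 2, 2, 0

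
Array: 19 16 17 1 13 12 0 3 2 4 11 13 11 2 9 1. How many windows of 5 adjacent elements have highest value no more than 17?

11

19 16 17 1 13 → max 19
16 17 1 13 12 → max 17  ≤ 17 ✓
17 1 13 12 0 → max 17  ≤ 17 ✓
1 13 12 0 3 → max 13  ≤ 17 ✓
13 12 0 3 2 → max 13  ≤ 17 ✓
12 0 3 2 4 → max 12  ≤ 17 ✓
0 3 2 4 11 → max 11  ≤ 17 ✓
3 2 4 11 13 → max 13  ≤ 17 ✓
2 4 11 13 11 → max 13  ≤ 17 ✓
4 11 13 11 2 → max 13  ≤ 17 ✓
11 13 11 2 9 → max 13  ≤ 17 ✓
13 11 2 9 1 → max 13  ≤ 17 ✓
11 windows satisfy the condition.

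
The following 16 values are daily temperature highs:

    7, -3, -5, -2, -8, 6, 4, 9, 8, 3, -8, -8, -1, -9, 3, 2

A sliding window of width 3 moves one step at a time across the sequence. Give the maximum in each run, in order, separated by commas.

(7, -3, -5) → max 7
(-3, -5, -2) → max -2
(-5, -2, -8) → max -2
(-2, -8, 6) → max 6
(-8, 6, 4) → max 6
(6, 4, 9) → max 9
(4, 9, 8) → max 9
(9, 8, 3) → max 9
(8, 3, -8) → max 8
(3, -8, -8) → max 3
(-8, -8, -1) → max -1
(-8, -1, -9) → max -1
(-1, -9, 3) → max 3
(-9, 3, 2) → max 3

7, -2, -2, 6, 6, 9, 9, 9, 8, 3, -1, -1, 3, 3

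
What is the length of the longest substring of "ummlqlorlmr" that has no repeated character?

4

[u] len 1
[u, m] len 2
[m] len 1
[m, l] len 2
[m, l, q] len 3
[q, l] len 2
[q, l, o] len 3
[q, l, o, r] len 4
[o, r, l] len 3
[o, r, l, m] len 4
[l, m, r] len 3
Longest all-distinct length: 4.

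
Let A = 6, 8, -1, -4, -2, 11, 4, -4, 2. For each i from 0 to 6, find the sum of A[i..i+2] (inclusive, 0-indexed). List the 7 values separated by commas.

[6, 8, -1] → sum 13
[8, -1, -4] → sum 3
[-1, -4, -2] → sum -7
[-4, -2, 11] → sum 5
[-2, 11, 4] → sum 13
[11, 4, -4] → sum 11
[4, -4, 2] → sum 2

13, 3, -7, 5, 13, 11, 2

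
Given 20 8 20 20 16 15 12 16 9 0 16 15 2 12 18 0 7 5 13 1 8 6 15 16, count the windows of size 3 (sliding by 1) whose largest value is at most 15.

7

[20, 8, 20] → max 20
[8, 20, 20] → max 20
[20, 20, 16] → max 20
[20, 16, 15] → max 20
[16, 15, 12] → max 16
[15, 12, 16] → max 16
[12, 16, 9] → max 16
[16, 9, 0] → max 16
[9, 0, 16] → max 16
[0, 16, 15] → max 16
[16, 15, 2] → max 16
[15, 2, 12] → max 15  ≤ 15 ✓
[2, 12, 18] → max 18
[12, 18, 0] → max 18
[18, 0, 7] → max 18
[0, 7, 5] → max 7  ≤ 15 ✓
[7, 5, 13] → max 13  ≤ 15 ✓
[5, 13, 1] → max 13  ≤ 15 ✓
[13, 1, 8] → max 13  ≤ 15 ✓
[1, 8, 6] → max 8  ≤ 15 ✓
[8, 6, 15] → max 15  ≤ 15 ✓
[6, 15, 16] → max 16
7 windows satisfy the condition.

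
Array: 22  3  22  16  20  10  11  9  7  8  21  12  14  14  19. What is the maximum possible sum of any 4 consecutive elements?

68

22 3 22 16 → sum 63
3 22 16 20 → sum 61
22 16 20 10 → sum 68
16 20 10 11 → sum 57
20 10 11 9 → sum 50
10 11 9 7 → sum 37
11 9 7 8 → sum 35
9 7 8 21 → sum 45
7 8 21 12 → sum 48
8 21 12 14 → sum 55
21 12 14 14 → sum 61
12 14 14 19 → sum 59
Maximum of these is 68.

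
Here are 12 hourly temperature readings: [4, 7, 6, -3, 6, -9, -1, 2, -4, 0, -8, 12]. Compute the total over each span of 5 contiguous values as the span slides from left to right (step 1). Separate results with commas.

Sliding a size-5 window across the 12 values:
[4, 7, 6, -3, 6] → sum 20
[7, 6, -3, 6, -9] → sum 7
[6, -3, 6, -9, -1] → sum -1
[-3, 6, -9, -1, 2] → sum -5
[6, -9, -1, 2, -4] → sum -6
[-9, -1, 2, -4, 0] → sum -12
[-1, 2, -4, 0, -8] → sum -11
[2, -4, 0, -8, 12] → sum 2

20, 7, -1, -5, -6, -12, -11, 2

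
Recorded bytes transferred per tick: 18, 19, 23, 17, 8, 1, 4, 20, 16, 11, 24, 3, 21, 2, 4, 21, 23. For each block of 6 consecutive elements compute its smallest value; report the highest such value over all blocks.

3

[18, 19, 23, 17, 8, 1] → min 1
[19, 23, 17, 8, 1, 4] → min 1
[23, 17, 8, 1, 4, 20] → min 1
[17, 8, 1, 4, 20, 16] → min 1
[8, 1, 4, 20, 16, 11] → min 1
[1, 4, 20, 16, 11, 24] → min 1
[4, 20, 16, 11, 24, 3] → min 3
[20, 16, 11, 24, 3, 21] → min 3
[16, 11, 24, 3, 21, 2] → min 2
[11, 24, 3, 21, 2, 4] → min 2
[24, 3, 21, 2, 4, 21] → min 2
[3, 21, 2, 4, 21, 23] → min 2
Highest of these is 3.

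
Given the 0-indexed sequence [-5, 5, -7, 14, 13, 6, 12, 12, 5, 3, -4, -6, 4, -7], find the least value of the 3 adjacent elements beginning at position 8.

-4

Elements at indices 8..10: 5, 3, -4
min(5, 3, -4) = -4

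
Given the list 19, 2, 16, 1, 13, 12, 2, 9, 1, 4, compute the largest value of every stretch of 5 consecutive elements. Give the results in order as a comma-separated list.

Sliding a size-5 window across the 10 values:
(19, 2, 16, 1, 13) → max 19
(2, 16, 1, 13, 12) → max 16
(16, 1, 13, 12, 2) → max 16
(1, 13, 12, 2, 9) → max 13
(13, 12, 2, 9, 1) → max 13
(12, 2, 9, 1, 4) → max 12

19, 16, 16, 13, 13, 12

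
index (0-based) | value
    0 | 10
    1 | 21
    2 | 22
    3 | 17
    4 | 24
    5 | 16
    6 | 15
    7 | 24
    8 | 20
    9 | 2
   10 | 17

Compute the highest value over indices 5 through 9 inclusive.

24

Elements at indices 5..9: 16, 15, 24, 20, 2
max(16, 15, 24, 20, 2) = 24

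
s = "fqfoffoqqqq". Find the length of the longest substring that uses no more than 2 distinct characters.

Extend right; when distinct count exceeds 2, shrink from the left:
[f] 1 distinct, len 1
[f, q] 2 distinct, len 2
[f, q, f] 2 distinct, len 3
[f, o] 2 distinct, len 2
[f, o, f] 2 distinct, len 3
[f, o, f, f] 2 distinct, len 4
[f, o, f, f, o] 2 distinct, len 5
[o, q] 2 distinct, len 2
[o, q, q] 2 distinct, len 3
[o, q, q, q] 2 distinct, len 4
[o, q, q, q, q] 2 distinct, len 5
Longest length with ≤2 distinct: 5.

5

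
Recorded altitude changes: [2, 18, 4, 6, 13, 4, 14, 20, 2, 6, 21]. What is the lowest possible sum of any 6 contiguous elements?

47

Each size-6 window and its sum:
(2, 18, 4, 6, 13, 4) → sum 47
(18, 4, 6, 13, 4, 14) → sum 59
(4, 6, 13, 4, 14, 20) → sum 61
(6, 13, 4, 14, 20, 2) → sum 59
(13, 4, 14, 20, 2, 6) → sum 59
(4, 14, 20, 2, 6, 21) → sum 67
Lowest of these is 47.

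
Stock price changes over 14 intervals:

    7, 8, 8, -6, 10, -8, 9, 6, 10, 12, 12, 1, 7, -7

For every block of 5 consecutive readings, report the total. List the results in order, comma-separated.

27, 12, 13, 11, 27, 29, 49, 41, 42, 25

7 8 8 -6 10 → sum 27
8 8 -6 10 -8 → sum 12
8 -6 10 -8 9 → sum 13
-6 10 -8 9 6 → sum 11
10 -8 9 6 10 → sum 27
-8 9 6 10 12 → sum 29
9 6 10 12 12 → sum 49
6 10 12 12 1 → sum 41
10 12 12 1 7 → sum 42
12 12 1 7 -7 → sum 25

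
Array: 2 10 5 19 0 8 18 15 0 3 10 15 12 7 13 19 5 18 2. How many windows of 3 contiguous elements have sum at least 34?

7

[2, 10, 5] → sum 17
[10, 5, 19] → sum 34  ≥ 34 ✓
[5, 19, 0] → sum 24
[19, 0, 8] → sum 27
[0, 8, 18] → sum 26
[8, 18, 15] → sum 41  ≥ 34 ✓
[18, 15, 0] → sum 33
[15, 0, 3] → sum 18
[0, 3, 10] → sum 13
[3, 10, 15] → sum 28
[10, 15, 12] → sum 37  ≥ 34 ✓
[15, 12, 7] → sum 34  ≥ 34 ✓
[12, 7, 13] → sum 32
[7, 13, 19] → sum 39  ≥ 34 ✓
[13, 19, 5] → sum 37  ≥ 34 ✓
[19, 5, 18] → sum 42  ≥ 34 ✓
[5, 18, 2] → sum 25
7 windows satisfy the condition.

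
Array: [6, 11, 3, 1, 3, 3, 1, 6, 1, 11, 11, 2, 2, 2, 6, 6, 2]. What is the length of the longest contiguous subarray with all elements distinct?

4

[6] len 1
[6, 11] len 2
[6, 11, 3] len 3
[6, 11, 3, 1] len 4
[1, 3] len 2
[3] len 1
[3, 1] len 2
[3, 1, 6] len 3
[6, 1] len 2
[6, 1, 11] len 3
[11] len 1
[11, 2] len 2
[2] len 1
[2] len 1
[2, 6] len 2
[6] len 1
[6, 2] len 2
Longest all-distinct length: 4.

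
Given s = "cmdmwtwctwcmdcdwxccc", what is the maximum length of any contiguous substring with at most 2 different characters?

4

[c] 1 distinct, len 1
[c, m] 2 distinct, len 2
[m, d] 2 distinct, len 2
[m, d, m] 2 distinct, len 3
[m, w] 2 distinct, len 2
[w, t] 2 distinct, len 2
[w, t, w] 2 distinct, len 3
[w, c] 2 distinct, len 2
[c, t] 2 distinct, len 2
[t, w] 2 distinct, len 2
[w, c] 2 distinct, len 2
[c, m] 2 distinct, len 2
[m, d] 2 distinct, len 2
[d, c] 2 distinct, len 2
[d, c, d] 2 distinct, len 3
[d, w] 2 distinct, len 2
[w, x] 2 distinct, len 2
[x, c] 2 distinct, len 2
[x, c, c] 2 distinct, len 3
[x, c, c, c] 2 distinct, len 4
Longest length with ≤2 distinct: 4.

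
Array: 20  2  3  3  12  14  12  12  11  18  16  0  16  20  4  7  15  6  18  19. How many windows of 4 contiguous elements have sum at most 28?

2

20 2 3 3 → sum 28  ≤ 28 ✓
2 3 3 12 → sum 20  ≤ 28 ✓
3 3 12 14 → sum 32
3 12 14 12 → sum 41
12 14 12 12 → sum 50
14 12 12 11 → sum 49
12 12 11 18 → sum 53
12 11 18 16 → sum 57
11 18 16 0 → sum 45
18 16 0 16 → sum 50
16 0 16 20 → sum 52
0 16 20 4 → sum 40
16 20 4 7 → sum 47
20 4 7 15 → sum 46
4 7 15 6 → sum 32
7 15 6 18 → sum 46
15 6 18 19 → sum 58
2 windows satisfy the condition.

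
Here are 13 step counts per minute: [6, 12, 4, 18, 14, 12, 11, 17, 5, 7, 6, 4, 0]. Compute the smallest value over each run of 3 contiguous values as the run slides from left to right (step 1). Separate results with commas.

Sliding a size-3 window across the 13 values:
(6, 12, 4) → min 4
(12, 4, 18) → min 4
(4, 18, 14) → min 4
(18, 14, 12) → min 12
(14, 12, 11) → min 11
(12, 11, 17) → min 11
(11, 17, 5) → min 5
(17, 5, 7) → min 5
(5, 7, 6) → min 5
(7, 6, 4) → min 4
(6, 4, 0) → min 0

4, 4, 4, 12, 11, 11, 5, 5, 5, 4, 0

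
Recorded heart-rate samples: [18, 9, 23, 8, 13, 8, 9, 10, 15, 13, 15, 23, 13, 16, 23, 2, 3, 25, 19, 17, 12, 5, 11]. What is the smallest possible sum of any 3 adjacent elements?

[18, 9, 23] → sum 50
[9, 23, 8] → sum 40
[23, 8, 13] → sum 44
[8, 13, 8] → sum 29
[13, 8, 9] → sum 30
[8, 9, 10] → sum 27
[9, 10, 15] → sum 34
[10, 15, 13] → sum 38
[15, 13, 15] → sum 43
[13, 15, 23] → sum 51
[15, 23, 13] → sum 51
[23, 13, 16] → sum 52
[13, 16, 23] → sum 52
[16, 23, 2] → sum 41
[23, 2, 3] → sum 28
[2, 3, 25] → sum 30
[3, 25, 19] → sum 47
[25, 19, 17] → sum 61
[19, 17, 12] → sum 48
[17, 12, 5] → sum 34
[12, 5, 11] → sum 28
Smallest of these is 27.

27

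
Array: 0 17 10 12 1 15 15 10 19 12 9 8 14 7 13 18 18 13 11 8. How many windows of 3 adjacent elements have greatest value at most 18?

0 17 10 → max 17  ≤ 18 ✓
17 10 12 → max 17  ≤ 18 ✓
10 12 1 → max 12  ≤ 18 ✓
12 1 15 → max 15  ≤ 18 ✓
1 15 15 → max 15  ≤ 18 ✓
15 15 10 → max 15  ≤ 18 ✓
15 10 19 → max 19
10 19 12 → max 19
19 12 9 → max 19
12 9 8 → max 12  ≤ 18 ✓
9 8 14 → max 14  ≤ 18 ✓
8 14 7 → max 14  ≤ 18 ✓
14 7 13 → max 14  ≤ 18 ✓
7 13 18 → max 18  ≤ 18 ✓
13 18 18 → max 18  ≤ 18 ✓
18 18 13 → max 18  ≤ 18 ✓
18 13 11 → max 18  ≤ 18 ✓
13 11 8 → max 13  ≤ 18 ✓
15 windows satisfy the condition.

15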